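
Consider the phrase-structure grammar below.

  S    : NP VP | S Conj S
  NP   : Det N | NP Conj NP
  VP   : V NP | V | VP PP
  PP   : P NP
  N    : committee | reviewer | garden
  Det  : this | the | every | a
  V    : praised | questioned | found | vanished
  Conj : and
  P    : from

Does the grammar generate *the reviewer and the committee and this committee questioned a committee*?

S
  NP
    NP
      Det: the
      N: reviewer
    Conj: and
    NP
      NP
        Det: the
        N: committee
      Conj: and
      NP
        Det: this
        N: committee
  VP
    V: questioned
    NP
      Det: a
      N: committee
The bracketing above is licensed at every node by one of the given productions, with S at the root.

Grammatical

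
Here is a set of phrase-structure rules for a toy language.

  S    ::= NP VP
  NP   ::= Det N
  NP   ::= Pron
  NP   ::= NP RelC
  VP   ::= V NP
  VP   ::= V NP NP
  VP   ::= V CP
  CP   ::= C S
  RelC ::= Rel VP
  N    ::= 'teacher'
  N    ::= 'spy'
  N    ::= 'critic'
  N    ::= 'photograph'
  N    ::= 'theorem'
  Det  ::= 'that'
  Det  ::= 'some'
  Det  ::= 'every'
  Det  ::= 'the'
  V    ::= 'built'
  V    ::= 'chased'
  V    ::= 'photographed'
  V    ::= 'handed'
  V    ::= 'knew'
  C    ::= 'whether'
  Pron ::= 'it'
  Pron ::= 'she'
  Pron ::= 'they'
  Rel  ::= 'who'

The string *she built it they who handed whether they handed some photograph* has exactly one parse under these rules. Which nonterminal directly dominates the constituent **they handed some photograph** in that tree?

[S [NP [Pron she]] [VP [V built] [NP [Pron it]] [NP [NP [Pron they]] [RelC [Rel who] [VP [V handed] [CP [C whether] [S [NP [Pron they]] [VP [V handed] [NP [Det some] [N photograph]]]]]]]]]]
The span 'they handed some photograph' is the S node built by S → NP VP.
Its mother is the CP built by CP → C S.

CP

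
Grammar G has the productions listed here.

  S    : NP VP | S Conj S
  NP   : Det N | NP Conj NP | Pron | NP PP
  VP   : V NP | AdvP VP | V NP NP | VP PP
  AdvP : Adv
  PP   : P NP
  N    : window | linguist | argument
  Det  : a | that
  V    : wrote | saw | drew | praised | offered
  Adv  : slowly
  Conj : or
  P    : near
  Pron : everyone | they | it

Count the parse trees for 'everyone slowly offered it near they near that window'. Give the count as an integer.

9

Two of the 9 distinct bracketings:
[S [NP [Pron everyone]] [VP [AdvP [Adv slowly]] [VP [V offered] [NP [NP [Pron it]] [PP [P near] [NP [NP [Pron they]] [PP [P near] [NP [Det that] [N window]]]]]]]]]
[S [NP [Pron everyone]] [VP [AdvP [Adv slowly]] [VP [V offered] [NP [NP [NP [Pron it]] [PP [P near] [NP [Pron they]]]] [PP [P near] [NP [Det that] [N window]]]]]]]
The trees differ in how a recursive rule is bracketed over the same span.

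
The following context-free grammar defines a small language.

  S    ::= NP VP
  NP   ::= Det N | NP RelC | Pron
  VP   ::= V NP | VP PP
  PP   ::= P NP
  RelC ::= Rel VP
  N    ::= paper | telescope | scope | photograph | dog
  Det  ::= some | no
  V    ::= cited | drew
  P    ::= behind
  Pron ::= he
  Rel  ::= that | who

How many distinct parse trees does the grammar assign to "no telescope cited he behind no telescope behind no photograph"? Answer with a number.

1

[S [NP [Det no] [N telescope]] [VP [VP [VP [V cited] [NP [Pron he]]] [PP [P behind] [NP [Det no] [N telescope]]]] [PP [P behind] [NP [Det no] [N photograph]]]]]
No rule offers an alternative attachment or grouping for any span, so this is the only derivation.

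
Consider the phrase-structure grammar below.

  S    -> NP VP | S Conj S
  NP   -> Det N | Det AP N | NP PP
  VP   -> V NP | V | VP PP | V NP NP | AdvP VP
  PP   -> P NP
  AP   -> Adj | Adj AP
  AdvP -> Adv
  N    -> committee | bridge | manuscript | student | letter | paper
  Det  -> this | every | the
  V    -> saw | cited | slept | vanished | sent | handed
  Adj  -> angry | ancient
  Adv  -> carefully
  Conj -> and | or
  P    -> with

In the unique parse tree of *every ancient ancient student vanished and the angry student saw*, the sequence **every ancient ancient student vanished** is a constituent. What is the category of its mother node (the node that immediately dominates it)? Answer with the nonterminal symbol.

S
  S
    NP
      Det: every
      AP
        Adj: ancient
        AP
          Adj: ancient
      N: student
    VP
      V: vanished
  Conj: and
  S
    NP
      Det: the
      AP
        Adj: angry
      N: student
    VP
      V: saw
The span 'every ancient ancient student vanished' is the S node built by S → NP VP.
Its mother is the S built by S → S Conj S.

S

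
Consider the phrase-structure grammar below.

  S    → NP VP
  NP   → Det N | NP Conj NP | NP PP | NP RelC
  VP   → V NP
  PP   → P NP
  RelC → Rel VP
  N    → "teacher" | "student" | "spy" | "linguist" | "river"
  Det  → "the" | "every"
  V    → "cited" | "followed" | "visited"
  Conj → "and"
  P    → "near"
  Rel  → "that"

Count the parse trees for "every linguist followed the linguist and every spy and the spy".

2

The two bracketings:
[S [NP [Det every] [N linguist]] [VP [V followed] [NP [NP [Det the] [N linguist]] [Conj and] [NP [NP [Det every] [N spy]] [Conj and] [NP [Det the] [N spy]]]]]]
[S [NP [Det every] [N linguist]] [VP [V followed] [NP [NP [NP [Det the] [N linguist]] [Conj and] [NP [Det every] [N spy]]] [Conj and] [NP [Det the] [N spy]]]]]
The trees differ in how a recursive rule is bracketed over the same span.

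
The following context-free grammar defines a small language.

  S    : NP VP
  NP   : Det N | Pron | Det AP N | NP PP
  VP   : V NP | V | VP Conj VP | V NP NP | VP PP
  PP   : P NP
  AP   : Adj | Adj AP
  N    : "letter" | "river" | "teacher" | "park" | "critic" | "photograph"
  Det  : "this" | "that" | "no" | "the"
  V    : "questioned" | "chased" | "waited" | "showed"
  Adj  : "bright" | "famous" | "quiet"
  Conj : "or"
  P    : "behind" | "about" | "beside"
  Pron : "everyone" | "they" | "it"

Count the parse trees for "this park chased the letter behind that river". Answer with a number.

The two bracketings:
[S [NP [Det this] [N park]] [VP [V chased] [NP [NP [Det the] [N letter]] [PP [P behind] [NP [Det that] [N river]]]]]]
[S [NP [Det this] [N park]] [VP [VP [V chased] [NP [Det the] [N letter]]] [PP [P behind] [NP [Det that] [N river]]]]]
The difference turns on whether NP → NP PP is used at the relevant span, versus an alternative expansion of NP.

2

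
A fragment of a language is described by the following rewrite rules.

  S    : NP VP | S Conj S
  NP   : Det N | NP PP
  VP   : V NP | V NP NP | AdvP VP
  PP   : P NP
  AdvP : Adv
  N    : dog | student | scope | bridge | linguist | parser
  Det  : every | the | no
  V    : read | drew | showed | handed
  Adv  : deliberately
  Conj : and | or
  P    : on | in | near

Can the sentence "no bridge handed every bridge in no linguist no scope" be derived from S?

Grammatical

[S [NP [Det no] [N bridge]] [VP [V handed] [NP [NP [Det every] [N bridge]] [PP [P in] [NP [Det no] [N linguist]]]] [NP [Det no] [N scope]]]]
Every word is introduced by a lexical rule and the phrasal rules combine the resulting categories into a single S.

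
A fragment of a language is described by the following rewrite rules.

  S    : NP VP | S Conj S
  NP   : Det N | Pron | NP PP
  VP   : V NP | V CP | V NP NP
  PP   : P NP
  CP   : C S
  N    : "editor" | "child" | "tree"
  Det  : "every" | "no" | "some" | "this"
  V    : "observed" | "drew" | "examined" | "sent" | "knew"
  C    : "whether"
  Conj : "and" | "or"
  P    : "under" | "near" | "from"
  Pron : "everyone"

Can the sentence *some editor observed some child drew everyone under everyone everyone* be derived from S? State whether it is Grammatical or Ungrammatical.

Ungrammatical

For S → NP VP, the only prefix that parses as NP is 'some editor', but the remainder 'observed some child drew everyone under everyone everyone' is not a VP under these rules. The alternative S rule S → S Conj S likewise has no satisfying split.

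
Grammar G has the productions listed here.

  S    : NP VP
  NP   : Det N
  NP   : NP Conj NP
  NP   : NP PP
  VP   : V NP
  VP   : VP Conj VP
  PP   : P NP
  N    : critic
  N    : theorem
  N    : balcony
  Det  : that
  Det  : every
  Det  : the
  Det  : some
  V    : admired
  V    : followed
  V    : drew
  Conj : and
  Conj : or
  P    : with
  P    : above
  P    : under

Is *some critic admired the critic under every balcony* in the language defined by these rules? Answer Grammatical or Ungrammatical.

[S [NP [Det some] [N critic]] [VP [V admired] [NP [NP [Det the] [N critic]] [PP [P under] [NP [Det every] [N balcony]]]]]]
Every word is introduced by a lexical rule and the phrasal rules combine the resulting categories into a single S.

Grammatical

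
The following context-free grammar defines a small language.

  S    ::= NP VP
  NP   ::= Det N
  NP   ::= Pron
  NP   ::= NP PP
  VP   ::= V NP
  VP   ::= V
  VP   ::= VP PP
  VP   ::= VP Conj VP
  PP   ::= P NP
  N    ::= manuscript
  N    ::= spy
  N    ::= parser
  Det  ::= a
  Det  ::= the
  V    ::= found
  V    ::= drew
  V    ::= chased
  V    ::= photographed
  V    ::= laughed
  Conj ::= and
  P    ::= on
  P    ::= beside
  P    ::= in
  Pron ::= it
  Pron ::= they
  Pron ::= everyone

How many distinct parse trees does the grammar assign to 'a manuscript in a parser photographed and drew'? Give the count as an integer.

1

[S [NP [NP [Det a] [N manuscript]] [PP [P in] [NP [Det a] [N parser]]]] [VP [VP [V photographed]] [Conj and] [VP [V drew]]]]
No rule offers an alternative attachment or grouping for any span, so this is the only derivation.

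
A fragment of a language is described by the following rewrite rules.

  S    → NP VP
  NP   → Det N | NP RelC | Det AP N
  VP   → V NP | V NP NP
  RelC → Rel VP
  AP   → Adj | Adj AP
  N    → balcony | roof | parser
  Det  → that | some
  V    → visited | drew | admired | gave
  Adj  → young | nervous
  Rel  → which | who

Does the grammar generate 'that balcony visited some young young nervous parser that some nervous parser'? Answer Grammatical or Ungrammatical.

Ungrammatical

A Det word can never sit immediately before a Det word in any string this grammar generates, so the substring 'that some' rules out a derivation.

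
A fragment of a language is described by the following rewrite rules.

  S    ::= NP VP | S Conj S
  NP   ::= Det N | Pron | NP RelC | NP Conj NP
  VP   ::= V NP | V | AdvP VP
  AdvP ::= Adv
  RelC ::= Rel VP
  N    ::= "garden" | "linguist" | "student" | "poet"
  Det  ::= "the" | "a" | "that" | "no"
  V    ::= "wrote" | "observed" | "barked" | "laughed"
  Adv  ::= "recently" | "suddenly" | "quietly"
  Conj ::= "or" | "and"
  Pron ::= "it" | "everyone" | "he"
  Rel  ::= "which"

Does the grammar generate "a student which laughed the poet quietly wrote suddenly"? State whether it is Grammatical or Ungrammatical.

Ungrammatical

For S → NP VP, every NP-prefix leaves a non-VP remainder: after 'a student' the remainder is not a VP; after 'a student which laughed' the remainder is not a VP; after 'a student which laughed the poet' the remainder is not a VP. The alternative S rule S → S Conj S likewise has no satisfying split.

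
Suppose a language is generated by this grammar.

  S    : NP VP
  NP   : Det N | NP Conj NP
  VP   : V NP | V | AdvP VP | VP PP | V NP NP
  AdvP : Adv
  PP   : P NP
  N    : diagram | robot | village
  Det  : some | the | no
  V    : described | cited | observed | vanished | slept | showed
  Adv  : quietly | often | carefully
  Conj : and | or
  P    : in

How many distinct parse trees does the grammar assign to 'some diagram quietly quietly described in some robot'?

Two of the 3 distinct bracketings:
[S [NP [Det some] [N diagram]] [VP [AdvP [Adv quietly]] [VP [AdvP [Adv quietly]] [VP [VP [V described]] [PP [P in] [NP [Det some] [N robot]]]]]]]
[S [NP [Det some] [N diagram]] [VP [AdvP [Adv quietly]] [VP [VP [AdvP [Adv quietly]] [VP [V described]]] [PP [P in] [NP [Det some] [N robot]]]]]]
The trees differ in how a recursive rule is bracketed over the same span.

3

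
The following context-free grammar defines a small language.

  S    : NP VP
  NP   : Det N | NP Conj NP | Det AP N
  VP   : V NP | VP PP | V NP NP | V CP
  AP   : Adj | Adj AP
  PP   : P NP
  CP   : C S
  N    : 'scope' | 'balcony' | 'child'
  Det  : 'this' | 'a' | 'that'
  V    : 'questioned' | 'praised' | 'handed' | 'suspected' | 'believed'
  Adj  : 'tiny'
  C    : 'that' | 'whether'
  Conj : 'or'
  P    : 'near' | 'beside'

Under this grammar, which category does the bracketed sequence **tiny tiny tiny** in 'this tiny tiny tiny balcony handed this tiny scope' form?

AP

S
  NP
    Det: this
    AP
      Adj: tiny
      AP
        Adj: tiny
        AP
          Adj: tiny
    N: balcony
  VP
    V: handed
    NP
      Det: this
      AP
        Adj: tiny
      N: scope
The span 'tiny tiny tiny' is the AP node built by AP → Adj AP.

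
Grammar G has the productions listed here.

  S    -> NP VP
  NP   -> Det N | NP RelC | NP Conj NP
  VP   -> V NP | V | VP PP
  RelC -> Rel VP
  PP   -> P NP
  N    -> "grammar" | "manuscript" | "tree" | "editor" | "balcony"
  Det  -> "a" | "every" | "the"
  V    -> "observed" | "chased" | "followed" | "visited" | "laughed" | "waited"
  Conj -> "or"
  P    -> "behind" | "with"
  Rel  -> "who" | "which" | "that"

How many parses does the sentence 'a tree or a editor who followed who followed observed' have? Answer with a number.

Two of the 3 distinct bracketings:
[S [NP [NP [NP [NP [Det a] [N tree]] [Conj or] [NP [Det a] [N editor]]] [RelC [Rel who] [VP [V followed]]]] [RelC [Rel who] [VP [V followed]]]] [VP [V observed]]]
[S [NP [NP [NP [Det a] [N tree]] [Conj or] [NP [NP [Det a] [N editor]] [RelC [Rel who] [VP [V followed]]]]] [RelC [Rel who] [VP [V followed]]]] [VP [V observed]]]
The trees differ in how a recursive rule is bracketed over the same span.

3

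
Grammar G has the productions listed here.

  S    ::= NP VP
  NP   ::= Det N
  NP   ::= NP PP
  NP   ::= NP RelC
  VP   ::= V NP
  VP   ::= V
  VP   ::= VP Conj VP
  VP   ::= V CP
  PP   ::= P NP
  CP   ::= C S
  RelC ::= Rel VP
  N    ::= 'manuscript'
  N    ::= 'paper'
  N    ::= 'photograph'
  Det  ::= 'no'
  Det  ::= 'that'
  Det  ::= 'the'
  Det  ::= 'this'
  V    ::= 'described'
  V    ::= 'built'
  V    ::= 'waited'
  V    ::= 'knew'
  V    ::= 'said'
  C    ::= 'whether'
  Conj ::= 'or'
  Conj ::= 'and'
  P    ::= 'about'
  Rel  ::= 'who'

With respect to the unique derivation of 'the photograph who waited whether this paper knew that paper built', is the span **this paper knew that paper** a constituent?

Yes

[S [NP [NP [Det the] [N photograph]] [RelC [Rel who] [VP [V waited] [CP [C whether] [S [NP [Det this] [N paper]] [VP [V knew] [NP [Det that] [N paper]]]]]]]] [VP [V built]]]
The words 'this paper knew that paper' are exhaustively dominated by a single S node (built by S → NP VP), so they form a constituent.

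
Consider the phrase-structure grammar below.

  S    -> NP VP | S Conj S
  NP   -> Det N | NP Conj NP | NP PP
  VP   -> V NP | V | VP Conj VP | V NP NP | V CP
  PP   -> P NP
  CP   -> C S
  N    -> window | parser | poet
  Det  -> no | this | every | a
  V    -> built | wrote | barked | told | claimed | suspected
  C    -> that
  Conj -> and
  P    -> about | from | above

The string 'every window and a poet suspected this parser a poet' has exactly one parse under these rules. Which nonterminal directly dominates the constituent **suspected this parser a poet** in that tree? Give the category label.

S

[S [NP [NP [Det every] [N window]] [Conj and] [NP [Det a] [N poet]]] [VP [V suspected] [NP [Det this] [N parser]] [NP [Det a] [N poet]]]]
The span 'suspected this parser a poet' is the VP node built by VP → V NP NP.
Its mother is the S built by S → NP VP.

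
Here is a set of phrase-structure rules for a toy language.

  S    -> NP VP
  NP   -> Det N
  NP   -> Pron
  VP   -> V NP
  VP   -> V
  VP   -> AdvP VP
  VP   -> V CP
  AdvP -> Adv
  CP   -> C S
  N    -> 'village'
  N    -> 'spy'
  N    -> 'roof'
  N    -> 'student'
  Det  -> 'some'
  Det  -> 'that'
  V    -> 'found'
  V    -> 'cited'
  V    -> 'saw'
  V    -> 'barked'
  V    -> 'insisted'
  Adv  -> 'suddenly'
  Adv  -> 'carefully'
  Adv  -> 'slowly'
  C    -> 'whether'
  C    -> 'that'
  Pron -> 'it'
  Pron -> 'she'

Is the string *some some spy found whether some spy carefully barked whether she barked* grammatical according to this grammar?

A Det word can never sit immediately before a Det word in any string this grammar generates, so the substring 'some some' rules out a derivation.

Ungrammatical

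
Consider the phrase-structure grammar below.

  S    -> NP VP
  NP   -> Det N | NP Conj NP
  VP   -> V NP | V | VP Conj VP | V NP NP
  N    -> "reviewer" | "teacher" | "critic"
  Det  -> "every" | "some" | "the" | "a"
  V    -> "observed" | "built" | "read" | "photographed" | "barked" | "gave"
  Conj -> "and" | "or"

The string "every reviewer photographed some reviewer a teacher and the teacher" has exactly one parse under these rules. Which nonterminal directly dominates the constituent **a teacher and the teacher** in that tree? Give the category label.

VP

[S [NP [Det every] [N reviewer]] [VP [V photographed] [NP [Det some] [N reviewer]] [NP [NP [Det a] [N teacher]] [Conj and] [NP [Det the] [N teacher]]]]]
The span 'a teacher and the teacher' is the NP node built by NP → NP Conj NP.
Its mother is the VP built by VP → V NP NP.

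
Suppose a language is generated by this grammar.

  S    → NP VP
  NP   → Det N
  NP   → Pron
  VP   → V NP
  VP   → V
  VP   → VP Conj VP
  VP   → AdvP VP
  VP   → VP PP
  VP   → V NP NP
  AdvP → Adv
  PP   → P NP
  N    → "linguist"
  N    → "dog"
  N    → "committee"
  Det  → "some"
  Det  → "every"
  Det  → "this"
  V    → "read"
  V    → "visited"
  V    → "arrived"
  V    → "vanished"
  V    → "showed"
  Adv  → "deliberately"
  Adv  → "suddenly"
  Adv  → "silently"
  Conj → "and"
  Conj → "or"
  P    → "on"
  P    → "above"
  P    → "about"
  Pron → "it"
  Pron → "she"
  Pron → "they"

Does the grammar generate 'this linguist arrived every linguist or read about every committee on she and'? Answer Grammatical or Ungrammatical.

Ungrammatical

For S → NP VP, the only prefix that parses as NP is 'this linguist', but the remainder 'arrived every linguist or read about every committee on she and' is not a VP under these rules.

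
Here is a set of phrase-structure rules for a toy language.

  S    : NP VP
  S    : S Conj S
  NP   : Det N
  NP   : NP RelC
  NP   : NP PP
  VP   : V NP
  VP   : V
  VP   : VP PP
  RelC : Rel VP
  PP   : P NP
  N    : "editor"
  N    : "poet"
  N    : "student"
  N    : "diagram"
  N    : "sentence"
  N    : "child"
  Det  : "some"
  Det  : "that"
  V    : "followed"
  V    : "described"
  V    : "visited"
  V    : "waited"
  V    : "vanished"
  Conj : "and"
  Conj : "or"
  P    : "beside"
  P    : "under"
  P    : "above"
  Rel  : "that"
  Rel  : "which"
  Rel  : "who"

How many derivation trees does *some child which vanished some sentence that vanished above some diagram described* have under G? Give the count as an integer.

Two of the 6 distinct bracketings:
[S [NP [NP [Det some] [N child]] [RelC [Rel which] [VP [V vanished] [NP [NP [Det some] [N sentence]] [RelC [Rel that] [VP [VP [V vanished]] [PP [P above] [NP [Det some] [N diagram]]]]]]]]] [VP [V described]]]
[S [NP [NP [Det some] [N child]] [RelC [Rel which] [VP [V vanished] [NP [NP [NP [Det some] [N sentence]] [RelC [Rel that] [VP [V vanished]]]] [PP [P above] [NP [Det some] [N diagram]]]]]]] [VP [V described]]]
The difference turns on whether NP → NP PP is used at the relevant span, versus an alternative expansion of NP.

6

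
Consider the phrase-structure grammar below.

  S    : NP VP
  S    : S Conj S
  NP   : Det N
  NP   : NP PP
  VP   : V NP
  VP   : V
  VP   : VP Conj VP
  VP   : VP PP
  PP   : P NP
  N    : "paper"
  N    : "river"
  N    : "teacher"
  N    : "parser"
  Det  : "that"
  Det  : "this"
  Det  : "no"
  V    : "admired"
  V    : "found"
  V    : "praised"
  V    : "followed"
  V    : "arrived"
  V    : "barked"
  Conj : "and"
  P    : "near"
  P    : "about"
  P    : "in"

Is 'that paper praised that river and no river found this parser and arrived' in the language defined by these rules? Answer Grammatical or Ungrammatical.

S
  S
    NP
      Det: that
      N: paper
    VP
      V: praised
      NP
        Det: that
        N: river
  Conj: and
  S
    NP
      Det: no
      N: river
    VP
      VP
        V: found
        NP
          Det: this
          N: parser
      Conj: and
      VP
        V: arrived
Each bracket corresponds to one application of a listed rule, so the string is derivable from S.

Grammatical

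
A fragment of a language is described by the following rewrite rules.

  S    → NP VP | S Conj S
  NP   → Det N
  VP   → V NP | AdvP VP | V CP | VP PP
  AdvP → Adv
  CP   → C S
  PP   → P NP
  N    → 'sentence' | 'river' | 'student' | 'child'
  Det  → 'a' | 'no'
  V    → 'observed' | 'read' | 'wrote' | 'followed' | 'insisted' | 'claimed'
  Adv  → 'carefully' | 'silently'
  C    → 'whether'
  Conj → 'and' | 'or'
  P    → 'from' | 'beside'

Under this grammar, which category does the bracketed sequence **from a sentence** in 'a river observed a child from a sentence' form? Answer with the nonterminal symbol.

PP

[S [NP [Det a] [N river]] [VP [VP [V observed] [NP [Det a] [N child]]] [PP [P from] [NP [Det a] [N sentence]]]]]
The span 'from a sentence' is the PP node built by PP → P NP.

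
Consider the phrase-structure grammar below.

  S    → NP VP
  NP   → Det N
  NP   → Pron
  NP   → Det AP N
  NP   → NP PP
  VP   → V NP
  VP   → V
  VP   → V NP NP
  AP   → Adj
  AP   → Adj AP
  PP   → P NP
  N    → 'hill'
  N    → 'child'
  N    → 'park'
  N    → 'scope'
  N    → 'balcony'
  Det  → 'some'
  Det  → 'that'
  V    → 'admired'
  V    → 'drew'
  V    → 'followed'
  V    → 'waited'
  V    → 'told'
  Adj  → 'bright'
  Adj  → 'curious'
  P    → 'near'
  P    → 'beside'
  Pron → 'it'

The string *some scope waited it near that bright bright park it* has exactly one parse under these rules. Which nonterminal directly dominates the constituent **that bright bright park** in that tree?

[S [NP [Det some] [N scope]] [VP [V waited] [NP [NP [Pron it]] [PP [P near] [NP [Det that] [AP [Adj bright] [AP [Adj bright]]] [N park]]]] [NP [Pron it]]]]
The span 'that bright bright park' is the NP node built by NP → Det AP N.
Its mother is the PP built by PP → P NP.

PP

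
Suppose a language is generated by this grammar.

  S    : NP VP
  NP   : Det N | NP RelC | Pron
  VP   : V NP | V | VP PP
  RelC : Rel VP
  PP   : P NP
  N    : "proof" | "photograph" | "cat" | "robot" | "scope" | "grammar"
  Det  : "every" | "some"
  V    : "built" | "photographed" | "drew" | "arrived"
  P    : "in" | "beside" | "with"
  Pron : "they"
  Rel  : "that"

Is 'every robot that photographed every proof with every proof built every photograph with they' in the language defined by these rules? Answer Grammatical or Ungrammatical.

Grammatical

S
  NP
    NP
      Det: every
      N: robot
    RelC
      Rel: that
      VP
        VP
          V: photographed
          NP
            Det: every
            N: proof
        PP
          P: with
          NP
            Det: every
            N: proof
  VP
    VP
      V: built
      NP
        Det: every
        N: photograph
    PP
      P: with
      NP
        Pron: they
Every word is introduced by a lexical rule and the phrasal rules combine the resulting categories into a single S.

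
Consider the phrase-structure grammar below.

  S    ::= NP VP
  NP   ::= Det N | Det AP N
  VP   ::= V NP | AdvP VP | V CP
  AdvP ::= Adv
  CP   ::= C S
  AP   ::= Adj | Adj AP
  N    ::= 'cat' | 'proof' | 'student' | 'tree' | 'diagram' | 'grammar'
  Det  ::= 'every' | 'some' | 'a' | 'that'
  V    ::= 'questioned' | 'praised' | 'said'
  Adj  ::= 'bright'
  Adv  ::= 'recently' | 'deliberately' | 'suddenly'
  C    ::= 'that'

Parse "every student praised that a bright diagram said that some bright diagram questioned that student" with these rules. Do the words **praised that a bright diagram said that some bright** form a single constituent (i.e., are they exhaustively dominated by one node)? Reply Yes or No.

No

[S [NP [Det every] [N student]] [VP [V praised] [CP [C that] [S [NP [Det a] [AP [Adj bright]] [N diagram]] [VP [V said] [CP [C that] [S [NP [Det some] [AP [Adj bright]] [N diagram]] [VP [V questioned] [NP [Det that] [N student]]]]]]]]]]
The smallest constituent containing 'praised that a bright diagram said that some bright' is the VP spanning 'praised that a bright diagram said that some bright diagram questioned that student'; no single node in the tree dominates exactly the given words.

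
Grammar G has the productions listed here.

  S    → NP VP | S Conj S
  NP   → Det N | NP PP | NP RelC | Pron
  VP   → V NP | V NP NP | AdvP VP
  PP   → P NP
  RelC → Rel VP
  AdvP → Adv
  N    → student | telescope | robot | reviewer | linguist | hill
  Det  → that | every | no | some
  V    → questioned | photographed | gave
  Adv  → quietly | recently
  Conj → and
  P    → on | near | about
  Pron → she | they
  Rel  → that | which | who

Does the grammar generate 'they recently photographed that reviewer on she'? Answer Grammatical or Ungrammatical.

[S [NP [Pron they]] [VP [AdvP [Adv recently]] [VP [V photographed] [NP [NP [Det that] [N reviewer]] [PP [P on] [NP [Pron she]]]]]]]
Every word is introduced by a lexical rule and the phrasal rules combine the resulting categories into a single S.

Grammatical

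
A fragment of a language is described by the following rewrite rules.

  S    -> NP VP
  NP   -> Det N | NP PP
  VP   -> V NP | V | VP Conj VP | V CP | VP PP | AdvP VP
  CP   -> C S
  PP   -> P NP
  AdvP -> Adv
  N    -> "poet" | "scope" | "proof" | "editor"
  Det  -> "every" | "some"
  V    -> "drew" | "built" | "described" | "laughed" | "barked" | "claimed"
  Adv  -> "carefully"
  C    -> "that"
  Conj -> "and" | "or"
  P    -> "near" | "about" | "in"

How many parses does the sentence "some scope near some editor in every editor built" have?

2

The two bracketings:
[S [NP [NP [Det some] [N scope]] [PP [P near] [NP [NP [Det some] [N editor]] [PP [P in] [NP [Det every] [N editor]]]]]] [VP [V built]]]
[S [NP [NP [NP [Det some] [N scope]] [PP [P near] [NP [Det some] [N editor]]]] [PP [P in] [NP [Det every] [N editor]]]] [VP [V built]]]
The trees differ in how a recursive rule is bracketed over the same span.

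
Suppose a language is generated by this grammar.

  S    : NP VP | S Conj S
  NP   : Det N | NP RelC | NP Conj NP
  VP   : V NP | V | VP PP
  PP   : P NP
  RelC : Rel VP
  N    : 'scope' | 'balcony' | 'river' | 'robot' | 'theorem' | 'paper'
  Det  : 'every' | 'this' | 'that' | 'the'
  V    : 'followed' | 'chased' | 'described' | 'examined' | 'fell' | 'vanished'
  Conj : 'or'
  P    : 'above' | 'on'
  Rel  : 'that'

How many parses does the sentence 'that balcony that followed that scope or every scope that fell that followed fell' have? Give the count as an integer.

Two of the 9 distinct bracketings:
[S [NP [NP [Det that] [N balcony]] [RelC [Rel that] [VP [V followed] [NP [NP [NP [NP [Det that] [N scope]] [Conj or] [NP [Det every] [N scope]]] [RelC [Rel that] [VP [V fell]]]] [RelC [Rel that] [VP [V followed]]]]]]] [VP [V fell]]]
[S [NP [NP [Det that] [N balcony]] [RelC [Rel that] [VP [V followed] [NP [NP [NP [Det that] [N scope]] [Conj or] [NP [NP [Det every] [N scope]] [RelC [Rel that] [VP [V fell]]]]] [RelC [Rel that] [VP [V followed]]]]]]] [VP [V fell]]]
The trees differ in how a recursive rule is bracketed over the same span.

9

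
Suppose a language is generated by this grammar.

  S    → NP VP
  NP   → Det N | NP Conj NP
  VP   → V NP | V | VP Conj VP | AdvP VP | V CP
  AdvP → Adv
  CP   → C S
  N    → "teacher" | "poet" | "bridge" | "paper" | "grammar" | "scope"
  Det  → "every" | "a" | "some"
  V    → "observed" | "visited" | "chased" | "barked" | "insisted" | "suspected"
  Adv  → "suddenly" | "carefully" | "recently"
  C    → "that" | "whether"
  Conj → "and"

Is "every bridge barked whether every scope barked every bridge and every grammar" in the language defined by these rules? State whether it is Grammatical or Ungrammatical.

Grammatical

[S [NP [Det every] [N bridge]] [VP [V barked] [CP [C whether] [S [NP [Det every] [N scope]] [VP [V barked] [NP [NP [Det every] [N bridge]] [Conj and] [NP [Det every] [N grammar]]]]]]]]
Every word is introduced by a lexical rule and the phrasal rules combine the resulting categories into a single S.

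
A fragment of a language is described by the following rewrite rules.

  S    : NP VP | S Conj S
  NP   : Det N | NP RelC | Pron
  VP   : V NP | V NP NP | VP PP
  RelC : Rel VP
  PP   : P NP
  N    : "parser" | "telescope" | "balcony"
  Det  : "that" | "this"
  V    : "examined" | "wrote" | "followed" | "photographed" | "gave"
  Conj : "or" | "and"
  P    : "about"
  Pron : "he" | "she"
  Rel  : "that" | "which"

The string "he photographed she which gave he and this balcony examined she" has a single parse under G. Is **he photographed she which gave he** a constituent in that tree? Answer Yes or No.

Yes

[S [S [NP [Pron he]] [VP [V photographed] [NP [NP [Pron she]] [RelC [Rel which] [VP [V gave] [NP [Pron he]]]]]]] [Conj and] [S [NP [Det this] [N balcony]] [VP [V examined] [NP [Pron she]]]]]
The words 'he photographed she which gave he' are exhaustively dominated by a single S node (built by S → NP VP), so they form a constituent.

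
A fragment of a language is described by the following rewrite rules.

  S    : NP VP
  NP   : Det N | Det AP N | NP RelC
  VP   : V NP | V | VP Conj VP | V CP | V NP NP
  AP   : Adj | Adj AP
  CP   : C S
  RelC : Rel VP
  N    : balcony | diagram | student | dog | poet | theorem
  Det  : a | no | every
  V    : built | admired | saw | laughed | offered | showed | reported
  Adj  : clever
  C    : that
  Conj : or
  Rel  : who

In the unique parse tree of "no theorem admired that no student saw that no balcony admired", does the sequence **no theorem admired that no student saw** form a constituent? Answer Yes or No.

[S [NP [Det no] [N theorem]] [VP [V admired] [CP [C that] [S [NP [Det no] [N student]] [VP [V saw] [CP [C that] [S [NP [Det no] [N balcony]] [VP [V admired]]]]]]]]]
The smallest constituent containing 'no theorem admired that no student saw' is the S spanning 'no theorem admired that no student saw that no balcony admired'; no single node in the tree dominates exactly the given words.

No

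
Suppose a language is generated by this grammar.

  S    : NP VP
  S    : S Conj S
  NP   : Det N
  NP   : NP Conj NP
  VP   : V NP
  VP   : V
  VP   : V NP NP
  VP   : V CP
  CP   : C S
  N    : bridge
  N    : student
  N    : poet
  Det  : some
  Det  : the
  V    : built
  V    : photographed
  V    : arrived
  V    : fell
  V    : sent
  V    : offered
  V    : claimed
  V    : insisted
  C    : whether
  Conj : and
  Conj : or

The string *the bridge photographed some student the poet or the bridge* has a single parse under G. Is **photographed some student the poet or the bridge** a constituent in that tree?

[S [NP [Det the] [N bridge]] [VP [V photographed] [NP [Det some] [N student]] [NP [NP [Det the] [N poet]] [Conj or] [NP [Det the] [N bridge]]]]]
The words 'photographed some student the poet or the bridge' are exhaustively dominated by a single VP node (built by VP → V NP NP), so they form a constituent.

Yes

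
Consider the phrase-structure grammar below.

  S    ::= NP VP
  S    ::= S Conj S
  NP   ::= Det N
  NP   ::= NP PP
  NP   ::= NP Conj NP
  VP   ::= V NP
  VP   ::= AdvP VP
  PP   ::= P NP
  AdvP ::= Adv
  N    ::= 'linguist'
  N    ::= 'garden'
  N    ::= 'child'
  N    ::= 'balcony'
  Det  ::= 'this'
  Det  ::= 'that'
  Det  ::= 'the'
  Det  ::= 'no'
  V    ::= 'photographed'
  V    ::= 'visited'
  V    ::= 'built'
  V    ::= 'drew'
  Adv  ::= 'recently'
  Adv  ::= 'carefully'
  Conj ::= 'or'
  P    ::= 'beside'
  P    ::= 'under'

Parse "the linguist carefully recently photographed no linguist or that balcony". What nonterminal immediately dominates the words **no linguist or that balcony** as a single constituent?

NP

S
  NP
    Det: the
    N: linguist
  VP
    AdvP
      Adv: carefully
    VP
      AdvP
        Adv: recently
      VP
        V: photographed
        NP
          NP
            Det: no
            N: linguist
          Conj: or
          NP
            Det: that
            N: balcony
The span 'no linguist or that balcony' is the NP node built by NP → NP Conj NP.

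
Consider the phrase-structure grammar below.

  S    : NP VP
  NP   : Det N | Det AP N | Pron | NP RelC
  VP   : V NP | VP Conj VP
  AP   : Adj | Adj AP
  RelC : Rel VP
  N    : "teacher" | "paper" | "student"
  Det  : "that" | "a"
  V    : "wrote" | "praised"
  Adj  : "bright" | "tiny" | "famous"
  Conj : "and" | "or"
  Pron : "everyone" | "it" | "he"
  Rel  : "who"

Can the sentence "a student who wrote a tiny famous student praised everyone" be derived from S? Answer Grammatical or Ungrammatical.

Grammatical

[S [NP [NP [Det a] [N student]] [RelC [Rel who] [VP [V wrote] [NP [Det a] [AP [Adj tiny] [AP [Adj famous]]] [N student]]]]] [VP [V praised] [NP [Pron everyone]]]]
Each bracket corresponds to one application of a listed rule, so the string is derivable from S.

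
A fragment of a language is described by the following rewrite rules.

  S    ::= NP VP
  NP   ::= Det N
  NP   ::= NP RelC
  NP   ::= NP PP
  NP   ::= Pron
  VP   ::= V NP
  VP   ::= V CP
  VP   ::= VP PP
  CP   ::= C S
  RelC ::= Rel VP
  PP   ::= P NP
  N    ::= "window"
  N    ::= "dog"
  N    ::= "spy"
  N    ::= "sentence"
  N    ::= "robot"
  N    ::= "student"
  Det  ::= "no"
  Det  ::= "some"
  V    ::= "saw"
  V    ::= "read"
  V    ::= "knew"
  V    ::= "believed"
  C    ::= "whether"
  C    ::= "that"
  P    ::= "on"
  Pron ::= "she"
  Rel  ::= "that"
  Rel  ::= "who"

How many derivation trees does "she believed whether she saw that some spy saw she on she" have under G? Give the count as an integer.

Two of the 4 distinct bracketings:
[S [NP [Pron she]] [VP [V believed] [CP [C whether] [S [NP [Pron she]] [VP [V saw] [CP [C that] [S [NP [Det some] [N spy]] [VP [V saw] [NP [NP [Pron she]] [PP [P on] [NP [Pron she]]]]]]]]]]]]
[S [NP [Pron she]] [VP [V believed] [CP [C whether] [S [NP [Pron she]] [VP [V saw] [CP [C that] [S [NP [Det some] [N spy]] [VP [VP [V saw] [NP [Pron she]]] [PP [P on] [NP [Pron she]]]]]]]]]]]
The difference turns on whether NP → NP PP is used at the relevant span, versus an alternative expansion of NP.

4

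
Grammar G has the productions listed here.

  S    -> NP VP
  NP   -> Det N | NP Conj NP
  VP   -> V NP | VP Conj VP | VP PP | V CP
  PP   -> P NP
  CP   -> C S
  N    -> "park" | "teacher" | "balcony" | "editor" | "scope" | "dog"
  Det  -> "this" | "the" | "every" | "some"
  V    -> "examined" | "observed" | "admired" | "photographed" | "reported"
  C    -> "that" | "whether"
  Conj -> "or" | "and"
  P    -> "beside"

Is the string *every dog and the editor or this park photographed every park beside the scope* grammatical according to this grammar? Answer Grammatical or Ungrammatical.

S
  NP
    NP
      Det: every
      N: dog
    Conj: and
    NP
      NP
        Det: the
        N: editor
      Conj: or
      NP
        Det: this
        N: park
  VP
    VP
      V: photographed
      NP
        Det: every
        N: park
    PP
      P: beside
      NP
        Det: the
        N: scope
The bracketing above is licensed at every node by one of the given productions, with S at the root.

Grammatical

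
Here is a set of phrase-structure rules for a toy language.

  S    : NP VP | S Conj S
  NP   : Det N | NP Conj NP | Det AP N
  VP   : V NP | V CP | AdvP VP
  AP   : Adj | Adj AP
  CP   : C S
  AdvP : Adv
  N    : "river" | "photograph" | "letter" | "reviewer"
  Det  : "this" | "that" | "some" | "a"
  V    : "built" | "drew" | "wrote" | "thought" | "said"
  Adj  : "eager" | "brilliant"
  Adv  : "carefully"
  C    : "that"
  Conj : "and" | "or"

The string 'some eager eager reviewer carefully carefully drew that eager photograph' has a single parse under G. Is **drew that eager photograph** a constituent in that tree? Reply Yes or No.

Yes

[S [NP [Det some] [AP [Adj eager] [AP [Adj eager]]] [N reviewer]] [VP [AdvP [Adv carefully]] [VP [AdvP [Adv carefully]] [VP [V drew] [NP [Det that] [AP [Adj eager]] [N photograph]]]]]]
The words 'drew that eager photograph' are exhaustively dominated by a single VP node (built by VP → V NP), so they form a constituent.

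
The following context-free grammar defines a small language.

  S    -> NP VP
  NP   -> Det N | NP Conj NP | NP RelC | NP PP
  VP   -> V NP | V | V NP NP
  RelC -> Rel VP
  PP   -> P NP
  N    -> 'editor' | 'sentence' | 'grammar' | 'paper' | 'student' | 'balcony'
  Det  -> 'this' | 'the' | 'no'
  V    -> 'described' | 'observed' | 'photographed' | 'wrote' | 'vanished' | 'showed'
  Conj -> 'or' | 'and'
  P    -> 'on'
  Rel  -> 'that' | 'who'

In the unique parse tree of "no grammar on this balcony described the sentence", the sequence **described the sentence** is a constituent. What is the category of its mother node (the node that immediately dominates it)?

S
  NP
    NP
      Det: no
      N: grammar
    PP
      P: on
      NP
        Det: this
        N: balcony
  VP
    V: described
    NP
      Det: the
      N: sentence
The span 'described the sentence' is the VP node built by VP → V NP.
Its mother is the S built by S → NP VP.

S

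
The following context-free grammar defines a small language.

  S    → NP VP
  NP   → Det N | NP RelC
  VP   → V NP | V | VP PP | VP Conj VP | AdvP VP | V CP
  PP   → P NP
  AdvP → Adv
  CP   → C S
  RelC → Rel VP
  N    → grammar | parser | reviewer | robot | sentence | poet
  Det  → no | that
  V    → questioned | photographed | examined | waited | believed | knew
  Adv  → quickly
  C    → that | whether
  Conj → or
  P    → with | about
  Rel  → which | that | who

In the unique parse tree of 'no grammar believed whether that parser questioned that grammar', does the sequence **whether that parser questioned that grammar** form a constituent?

Yes

[S [NP [Det no] [N grammar]] [VP [V believed] [CP [C whether] [S [NP [Det that] [N parser]] [VP [V questioned] [NP [Det that] [N grammar]]]]]]]
The words 'whether that parser questioned that grammar' are exhaustively dominated by a single CP node (built by CP → C S), so they form a constituent.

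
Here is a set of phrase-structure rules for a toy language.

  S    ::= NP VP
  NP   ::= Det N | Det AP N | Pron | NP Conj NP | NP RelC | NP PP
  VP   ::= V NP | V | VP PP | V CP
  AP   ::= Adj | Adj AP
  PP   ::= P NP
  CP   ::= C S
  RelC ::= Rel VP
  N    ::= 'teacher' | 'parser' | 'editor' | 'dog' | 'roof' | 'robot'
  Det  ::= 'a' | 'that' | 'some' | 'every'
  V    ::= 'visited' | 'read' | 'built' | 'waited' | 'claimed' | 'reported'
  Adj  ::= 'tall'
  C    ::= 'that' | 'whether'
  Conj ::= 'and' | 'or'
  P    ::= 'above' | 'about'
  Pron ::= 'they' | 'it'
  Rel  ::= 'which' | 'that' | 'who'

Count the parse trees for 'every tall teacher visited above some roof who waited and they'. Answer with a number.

1

[S [NP [Det every] [AP [Adj tall]] [N teacher]] [VP [VP [V visited]] [PP [P above] [NP [NP [NP [Det some] [N roof]] [RelC [Rel who] [VP [V waited]]]] [Conj and] [NP [Pron they]]]]]]
No rule offers an alternative attachment or grouping for any span, so this is the only derivation.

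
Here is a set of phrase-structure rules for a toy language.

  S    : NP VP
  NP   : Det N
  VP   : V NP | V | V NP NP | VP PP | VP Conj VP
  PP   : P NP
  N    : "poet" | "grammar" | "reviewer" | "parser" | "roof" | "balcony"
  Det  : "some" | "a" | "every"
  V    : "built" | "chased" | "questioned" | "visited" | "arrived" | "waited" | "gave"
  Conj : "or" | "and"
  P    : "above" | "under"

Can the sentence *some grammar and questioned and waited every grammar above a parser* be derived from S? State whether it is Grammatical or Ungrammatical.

For S → NP VP, the only prefix that parses as NP is 'some grammar', but the remainder 'and questioned and waited every grammar above a parser' is not a VP under these rules.

Ungrammatical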